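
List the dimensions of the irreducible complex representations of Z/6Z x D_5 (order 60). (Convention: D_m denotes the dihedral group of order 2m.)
Dimensions: 1, 1, 1, 1, 1, 1, 1, 1, 1, 1, 1, 1, 2, 2, 2, 2, 2, 2, 2, 2, 2, 2, 2, 2

Working: There are 24 irreducibles (= number of conjugacy classes). Their dimensions d_i satisfy sum d_i^2 = |G| = 60: 1 + 1 + 1 + 1 + 1 + 1 + 1 + 1 + 1 + 1 + 1 + 1 + 4 + 4 + 4 + 4 + 4 + 4 + 4 + 4 + 4 + 4 + 4 + 4 = 60. (For the product with Z/6Z: each of the 6 1-dim characters of Z/6Z tensors with each irrep of D_5, giving 6 copies of each D_5-dimension.)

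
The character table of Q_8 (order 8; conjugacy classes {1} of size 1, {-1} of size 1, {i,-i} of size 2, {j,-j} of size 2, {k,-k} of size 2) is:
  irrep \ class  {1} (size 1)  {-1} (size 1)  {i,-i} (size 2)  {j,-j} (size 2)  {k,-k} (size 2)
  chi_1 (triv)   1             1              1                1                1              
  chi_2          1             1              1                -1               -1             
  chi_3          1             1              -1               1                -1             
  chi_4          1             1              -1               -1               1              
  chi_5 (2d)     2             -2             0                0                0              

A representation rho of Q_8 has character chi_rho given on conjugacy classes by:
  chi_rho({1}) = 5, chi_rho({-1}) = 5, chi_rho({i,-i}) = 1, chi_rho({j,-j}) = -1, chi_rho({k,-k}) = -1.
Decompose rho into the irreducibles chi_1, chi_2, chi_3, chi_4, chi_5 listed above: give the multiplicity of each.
Multiplicities: chi_1: 1, chi_2: 2, chi_3: 1, chi_4: 1, chi_5: 0.

Details: Use <chi_rho, chi> = (1/|G|) sum_C |C| * chi_rho(C) * conj(chi(C)) with |G| = 8 for each irreducible chi in the table:
  <chi_rho, chi_1> = (1/8)[1*(5)*conj(1) + 1*(5)*conj(1) + 2*(1)*conj(1) + 2*(-1)*conj(1) + 2*(-1)*conj(1)]
      = (1/8)[(5) + (5) + (2) + (-2) + (-2)] = 8/8 = 1
  <chi_rho, chi_2> = (1/8)[1*(5)*conj(1) + 1*(5)*conj(1) + 2*(1)*conj(1) + 2*(-1)*conj(-1) + 2*(-1)*conj(-1)]
      = (1/8)[(5) + (5) + (2) + (2) + (2)] = 16/8 = 2
  <chi_rho, chi_3> = (1/8)[1*(5)*conj(1) + 1*(5)*conj(1) + 2*(1)*conj(-1) + 2*(-1)*conj(1) + 2*(-1)*conj(-1)]
      = (1/8)[(5) + (5) + (-2) + (-2) + (2)] = 8/8 = 1
  <chi_rho, chi_4> = (1/8)[1*(5)*conj(1) + 1*(5)*conj(1) + 2*(1)*conj(-1) + 2*(-1)*conj(-1) + 2*(-1)*conj(1)]
      = (1/8)[(5) + (5) + (-2) + (2) + (-2)] = 8/8 = 1
  <chi_rho, chi_5> = (1/8)[1*(5)*conj(2) + 1*(5)*conj(-2) + 2*(1)*conj(0) + 2*(-1)*conj(0) + 2*(-1)*conj(0)]
      = (1/8)[(10) + (-10) + (0) + (0) + (0)] = 0/8 = 0
Dimension check: dim(rho) = sum (mult * dim) = 1*1 + 2*1 + 1*1 + 1*1 + 0*2 = 5 = chi_rho(e) = 5.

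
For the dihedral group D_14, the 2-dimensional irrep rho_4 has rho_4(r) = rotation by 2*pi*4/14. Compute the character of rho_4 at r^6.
chi_{rho_4}(r^6) = 2*cos(2*pi*4*6/14) = -2*cos(3*pi/7)

Reasoning: rho_4(r^6) is rotation by angle 2*pi*4*6/14, whose trace is 2*cos(2*pi*4*6/14) = -2*cos(3*pi/7).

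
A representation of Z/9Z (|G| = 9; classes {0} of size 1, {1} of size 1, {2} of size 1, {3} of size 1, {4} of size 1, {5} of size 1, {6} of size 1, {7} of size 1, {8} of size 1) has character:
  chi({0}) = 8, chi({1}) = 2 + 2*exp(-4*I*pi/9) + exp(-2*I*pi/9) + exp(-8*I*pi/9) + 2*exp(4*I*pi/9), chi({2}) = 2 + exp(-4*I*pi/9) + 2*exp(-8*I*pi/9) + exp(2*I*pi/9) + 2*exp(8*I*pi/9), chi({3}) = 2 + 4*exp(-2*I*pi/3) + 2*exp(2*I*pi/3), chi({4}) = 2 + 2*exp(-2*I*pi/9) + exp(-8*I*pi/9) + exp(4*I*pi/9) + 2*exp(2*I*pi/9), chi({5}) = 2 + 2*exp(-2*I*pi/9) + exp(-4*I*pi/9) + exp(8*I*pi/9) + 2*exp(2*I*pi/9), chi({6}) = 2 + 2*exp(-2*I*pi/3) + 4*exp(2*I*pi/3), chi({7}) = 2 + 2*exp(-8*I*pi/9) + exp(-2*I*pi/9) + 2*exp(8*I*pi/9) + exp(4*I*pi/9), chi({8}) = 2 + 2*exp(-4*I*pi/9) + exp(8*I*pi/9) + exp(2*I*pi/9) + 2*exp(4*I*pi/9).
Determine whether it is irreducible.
Not irreducible (reducible): <chi, chi> = 14 > 1.

Explanation: <chi, chi> = (1/|G|) sum_C |C| * |chi(C)|^2 = (1/9)[1*|8|^2 + 1*|2 + 2*exp(-4*I*pi/9) + exp(-2*I*pi/9) + exp(-8*I*pi/9) + 2*exp(4*I*pi/9)|^2 + 1*|2 + exp(-4*I*pi/9) + 2*exp(-8*I*pi/9) + exp(2*I*pi/9) + 2*exp(8*I*pi/9)|^2 + 1*|2 + 4*exp(-2*I*pi/3) + 2*exp(2*I*pi/3)|^2 + 1*|2 + 2*exp(-2*I*pi/9) + exp(-8*I*pi/9) + exp(4*I*pi/9) + 2*exp(2*I*pi/9)|^2 + 1*|2 + 2*exp(-2*I*pi/9) + exp(-4*I*pi/9) + exp(8*I*pi/9) + 2*exp(2*I*pi/9)|^2 + 1*|2 + 2*exp(-2*I*pi/3) + 4*exp(2*I*pi/3)|^2 + 1*|2 + 2*exp(-8*I*pi/9) + exp(-2*I*pi/9) + 2*exp(8*I*pi/9) + exp(4*I*pi/9)|^2 + 1*|2 + 2*exp(-4*I*pi/9) + exp(8*I*pi/9) + exp(2*I*pi/9) + 2*exp(4*I*pi/9)|^2]
  = (1/9)[(64) + (14 + 10*exp(-4*I*pi/9) + 5*exp(-2*I*pi/3) + 4*exp(-2*I*pi/9) + 6*exp(-8*I*pi/9) + 6*exp(8*I*pi/9) + 4*exp(2*I*pi/9) + 5*exp(2*I*pi/3) + 10*exp(4*I*pi/9)) + (14 + 5*exp(-2*I*pi/3) + 4*exp(-4*I*pi/9) + 6*exp(-2*I*pi/9) + 10*exp(-8*I*pi/9) + 10*exp(8*I*pi/9) + 6*exp(2*I*pi/9) + 4*exp(4*I*pi/9) + 5*exp(2*I*pi/3)) + (4) + (14 + 10*exp(-2*I*pi/9) + 6*exp(-4*I*pi/9) + 5*exp(-2*I*pi/3) + 4*exp(-8*I*pi/9) + 4*exp(8*I*pi/9) + 5*exp(2*I*pi/3) + 6*exp(4*I*pi/9) + 10*exp(2*I*pi/9)) + (14 + 10*exp(-2*I*pi/9) + 6*exp(-4*I*pi/9) + 5*exp(-2*I*pi/3) + 4*exp(-8*I*pi/9) + 4*exp(8*I*pi/9) + 5*exp(2*I*pi/3) + 6*exp(4*I*pi/9) + 10*exp(2*I*pi/9)) + (4) + (14 + 5*exp(-2*I*pi/3) + 4*exp(-4*I*pi/9) + 6*exp(-2*I*pi/9) + 10*exp(-8*I*pi/9) + 10*exp(8*I*pi/9) + 6*exp(2*I*pi/9) + 4*exp(4*I*pi/9) + 5*exp(2*I*pi/3)) + (14 + 10*exp(-4*I*pi/9) + 5*exp(-2*I*pi/3) + 4*exp(-2*I*pi/9) + 6*exp(-8*I*pi/9) + 6*exp(8*I*pi/9) + 4*exp(2*I*pi/9) + 5*exp(2*I*pi/3) + 10*exp(4*I*pi/9))] = 126/9 = 14.
(Exp terms are combined using exp(i*s)*conj(exp(i*t)) = exp(i*(s-t)), and sums of them are collapsed using the identity that for every m > 1 the m distinct m-th roots of unity sum to 0, e.g. 1 + exp(2*I*pi/3) + exp(-2*I*pi/3) = 0.)
A character is irreducible iff <chi, chi> = 1, so this representation is reducible.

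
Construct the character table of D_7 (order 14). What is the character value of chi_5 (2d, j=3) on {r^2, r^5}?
Conjugacy classes: {e} of size 1, {r^1, r^6} of size 2, {r^2, r^5} of size 2, {r^3, r^4} of size 2, {s, sr, ..., sr^6} of size 7.
Character table:
  irrep \ class              {e} (size 1)  {r^1, r^6} (size 2)  {r^2, r^5} (size 2)  {r^3, r^4} (size 2)  {s, sr, ..., sr^6} (size 7)
  chi_1 (triv)               1             1                    1                    1                    1                          
  chi_2 (sign: r->1, s->-1)  1             1                    1                    1                    -1                         
  chi_3 (2d, j=1)            2             2*cos(2*pi/7)        -2*cos(3*pi/7)       -2*cos(pi/7)         0                          
  chi_4 (2d, j=2)            2             -2*cos(3*pi/7)       -2*cos(pi/7)         2*cos(2*pi/7)        0                          
  chi_5 (2d, j=3)            2             -2*cos(pi/7)         2*cos(2*pi/7)        -2*cos(3*pi/7)       0                          

Spot check: chi_5 (2d, j=3) on {r^2, r^5} = 2*cos(2*pi/7).

Derivation: D_7 has order 2*7 = 14 with 5 conjugacy classes, hence 5 irreducibles. Sum of squared dims 1 + 1 + 4 + 4 + 4 = 14 = |G|. Linear characters come from the abelianisation; the 2-dimensional irreps have character r^k -> 2*cos(2*pi*j*k/7), reflections -> 0.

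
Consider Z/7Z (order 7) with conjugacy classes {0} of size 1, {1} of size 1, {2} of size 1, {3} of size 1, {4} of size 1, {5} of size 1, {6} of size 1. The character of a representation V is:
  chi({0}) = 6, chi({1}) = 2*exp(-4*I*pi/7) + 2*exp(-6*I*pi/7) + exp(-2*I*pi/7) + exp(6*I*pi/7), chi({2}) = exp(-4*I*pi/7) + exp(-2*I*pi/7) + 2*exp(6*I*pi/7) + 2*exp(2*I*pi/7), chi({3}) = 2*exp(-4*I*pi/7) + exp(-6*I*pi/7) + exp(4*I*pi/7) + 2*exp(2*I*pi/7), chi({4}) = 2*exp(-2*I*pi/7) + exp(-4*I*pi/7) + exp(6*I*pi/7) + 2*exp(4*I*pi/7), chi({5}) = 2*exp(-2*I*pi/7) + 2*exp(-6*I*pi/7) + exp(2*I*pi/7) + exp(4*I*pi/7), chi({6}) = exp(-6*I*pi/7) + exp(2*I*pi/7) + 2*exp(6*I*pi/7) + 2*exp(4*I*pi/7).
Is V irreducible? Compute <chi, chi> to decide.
Not irreducible (reducible): <chi, chi> = 10 > 1.

Solution. <chi, chi> = (1/|G|) sum_C |C| * |chi(C)|^2 = (1/7)[1*|6|^2 + 1*|2*exp(-4*I*pi/7) + 2*exp(-6*I*pi/7) + exp(-2*I*pi/7) + exp(6*I*pi/7)|^2 + 1*|exp(-4*I*pi/7) + exp(-2*I*pi/7) + 2*exp(6*I*pi/7) + 2*exp(2*I*pi/7)|^2 + 1*|2*exp(-4*I*pi/7) + exp(-6*I*pi/7) + exp(4*I*pi/7) + 2*exp(2*I*pi/7)|^2 + 1*|2*exp(-2*I*pi/7) + exp(-4*I*pi/7) + exp(6*I*pi/7) + 2*exp(4*I*pi/7)|^2 + 1*|2*exp(-2*I*pi/7) + 2*exp(-6*I*pi/7) + exp(2*I*pi/7) + exp(4*I*pi/7)|^2 + 1*|exp(-6*I*pi/7) + exp(2*I*pi/7) + 2*exp(6*I*pi/7) + 2*exp(4*I*pi/7)|^2]
  = (1/7)[(36) + (10 + 8*exp(-2*I*pi/7) + 4*exp(-4*I*pi/7) + exp(-6*I*pi/7) + exp(6*I*pi/7) + 4*exp(4*I*pi/7) + 8*exp(2*I*pi/7)) + (10 + 8*exp(-4*I*pi/7) + 4*exp(-6*I*pi/7) + exp(-2*I*pi/7) + exp(2*I*pi/7) + 4*exp(6*I*pi/7) + 8*exp(4*I*pi/7)) + (10 + 8*exp(-6*I*pi/7) + 4*exp(-2*I*pi/7) + exp(-4*I*pi/7) + exp(4*I*pi/7) + 4*exp(2*I*pi/7) + 8*exp(6*I*pi/7)) + (10 + 8*exp(-6*I*pi/7) + 4*exp(-2*I*pi/7) + exp(-4*I*pi/7) + exp(4*I*pi/7) + 4*exp(2*I*pi/7) + 8*exp(6*I*pi/7)) + (10 + 8*exp(-4*I*pi/7) + 4*exp(-6*I*pi/7) + exp(-2*I*pi/7) + exp(2*I*pi/7) + 4*exp(6*I*pi/7) + 8*exp(4*I*pi/7)) + (10 + 8*exp(-2*I*pi/7) + 4*exp(-4*I*pi/7) + exp(-6*I*pi/7) + exp(6*I*pi/7) + 4*exp(4*I*pi/7) + 8*exp(2*I*pi/7))] = 70/7 = 10.
(Exp terms are combined using exp(i*s)*conj(exp(i*t)) = exp(i*(s-t)), and sums of them are collapsed using the identity that for every m > 1 the m distinct m-th roots of unity sum to 0, e.g. 1 + exp(2*I*pi/3) + exp(-2*I*pi/3) = 0.)
A character is irreducible iff <chi, chi> = 1, so this representation is reducible.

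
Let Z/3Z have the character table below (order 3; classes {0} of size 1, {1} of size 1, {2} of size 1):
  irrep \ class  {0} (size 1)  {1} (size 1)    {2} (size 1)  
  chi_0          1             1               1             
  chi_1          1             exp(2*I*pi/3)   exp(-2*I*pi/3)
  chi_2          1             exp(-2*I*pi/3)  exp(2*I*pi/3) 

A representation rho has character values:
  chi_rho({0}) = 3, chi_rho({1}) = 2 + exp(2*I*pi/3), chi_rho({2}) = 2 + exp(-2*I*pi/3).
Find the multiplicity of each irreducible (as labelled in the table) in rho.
Multiplicities: chi_0: 2, chi_1: 1, chi_2: 0.

Working: Use <chi_rho, chi> = (1/|G|) sum_C |C| * chi_rho(C) * conj(chi(C)) with |G| = 3 for each irreducible chi in the table:
  <chi_rho, chi_0> = (1/3)[1*(3)*conj(1) + 1*(2 + exp(2*I*pi/3))*conj(1) + 1*(2 + exp(-2*I*pi/3))*conj(1)]
      = (1/3)[(3) + (2 + exp(2*I*pi/3)) + (2 + exp(-2*I*pi/3))] = 6/3 = 2
  <chi_rho, chi_1> = (1/3)[1*(3)*conj(1) + 1*(2 + exp(2*I*pi/3))*conj(exp(2*I*pi/3)) + 1*(2 + exp(-2*I*pi/3))*conj(exp(-2*I*pi/3))]
      = (1/3)[(3) + (1 + 2*exp(-2*I*pi/3)) + (1 + 2*exp(2*I*pi/3))] = 3/3 = 1
  <chi_rho, chi_2> = (1/3)[1*(3)*conj(1) + 1*(2 + exp(2*I*pi/3))*conj(exp(-2*I*pi/3)) + 1*(2 + exp(-2*I*pi/3))*conj(exp(2*I*pi/3))]
      = (1/3)[(3) + (exp(-2*I*pi/3) + 2*exp(2*I*pi/3)) + (2*exp(-2*I*pi/3) + exp(2*I*pi/3))] = 0/3 = 0
(Exp terms are combined using exp(i*s)*conj(exp(i*t)) = exp(i*(s-t)), and sums of them are collapsed using the identity that for every m > 1 the m distinct m-th roots of unity sum to 0, e.g. 1 + exp(2*I*pi/3) + exp(-2*I*pi/3) = 0.)
Dimension check: dim(rho) = sum (mult * dim) = 2*1 + 1*1 + 0*1 = 3 = chi_rho(e) = 3.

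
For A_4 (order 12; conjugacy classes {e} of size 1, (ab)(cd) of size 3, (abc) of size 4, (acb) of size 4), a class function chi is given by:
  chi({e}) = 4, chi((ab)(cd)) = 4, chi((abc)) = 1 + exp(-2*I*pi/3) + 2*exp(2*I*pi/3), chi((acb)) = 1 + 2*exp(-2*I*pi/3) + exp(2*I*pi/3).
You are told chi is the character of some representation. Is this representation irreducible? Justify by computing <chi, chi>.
Not irreducible (reducible): <chi, chi> = 6 > 1.

Derivation: <chi, chi> = (1/|G|) sum_C |C| * |chi(C)|^2 = (1/12)[1*|4|^2 + 3*|4|^2 + 4*|1 + exp(-2*I*pi/3) + 2*exp(2*I*pi/3)|^2 + 4*|1 + 2*exp(-2*I*pi/3) + exp(2*I*pi/3)|^2]
  = (1/12)[(16) + (48) + (4) + (4)] = 72/12 = 6.
(Exp terms are combined using exp(i*s)*conj(exp(i*t)) = exp(i*(s-t)), and sums of them are collapsed using the identity that for every m > 1 the m distinct m-th roots of unity sum to 0, e.g. 1 + exp(2*I*pi/3) + exp(-2*I*pi/3) = 0.)
A character is irreducible iff <chi, chi> = 1, so this representation is reducible.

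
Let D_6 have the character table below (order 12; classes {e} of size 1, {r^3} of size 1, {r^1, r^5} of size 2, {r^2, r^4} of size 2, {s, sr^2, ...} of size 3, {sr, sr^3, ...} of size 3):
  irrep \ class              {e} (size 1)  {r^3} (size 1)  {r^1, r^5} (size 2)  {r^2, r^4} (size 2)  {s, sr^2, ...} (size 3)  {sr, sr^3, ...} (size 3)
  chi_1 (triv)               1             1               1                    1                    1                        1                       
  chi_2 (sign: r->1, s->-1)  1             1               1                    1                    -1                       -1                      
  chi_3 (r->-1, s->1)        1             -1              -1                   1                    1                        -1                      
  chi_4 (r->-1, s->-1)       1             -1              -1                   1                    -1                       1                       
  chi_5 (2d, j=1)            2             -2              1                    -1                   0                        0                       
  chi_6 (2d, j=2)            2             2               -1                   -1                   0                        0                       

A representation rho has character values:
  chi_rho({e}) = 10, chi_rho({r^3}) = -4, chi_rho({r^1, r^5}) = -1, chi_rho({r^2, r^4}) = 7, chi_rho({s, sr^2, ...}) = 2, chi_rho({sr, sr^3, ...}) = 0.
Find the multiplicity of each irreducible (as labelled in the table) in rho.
Multiplicities: chi_1: 2, chi_2: 1, chi_3: 3, chi_4: 2, chi_5: 1, chi_6: 0.

Proof sketch: Use <chi_rho, chi> = (1/|G|) sum_C |C| * chi_rho(C) * conj(chi(C)) with |G| = 12 for each irreducible chi in the table:
  <chi_rho, chi_1> = (1/12)[1*(10)*conj(1) + 1*(-4)*conj(1) + 2*(-1)*conj(1) + 2*(7)*conj(1) + 3*(2)*conj(1) + 3*(0)*conj(1)]
      = (1/12)[(10) + (-4) + (-2) + (14) + (6) + (0)] = 24/12 = 2
  <chi_rho, chi_2> = (1/12)[1*(10)*conj(1) + 1*(-4)*conj(1) + 2*(-1)*conj(1) + 2*(7)*conj(1) + 3*(2)*conj(-1) + 3*(0)*conj(-1)]
      = (1/12)[(10) + (-4) + (-2) + (14) + (-6) + (0)] = 12/12 = 1
  <chi_rho, chi_3> = (1/12)[1*(10)*conj(1) + 1*(-4)*conj(-1) + 2*(-1)*conj(-1) + 2*(7)*conj(1) + 3*(2)*conj(1) + 3*(0)*conj(-1)]
      = (1/12)[(10) + (4) + (2) + (14) + (6) + (0)] = 36/12 = 3
  <chi_rho, chi_4> = (1/12)[1*(10)*conj(1) + 1*(-4)*conj(-1) + 2*(-1)*conj(-1) + 2*(7)*conj(1) + 3*(2)*conj(-1) + 3*(0)*conj(1)]
      = (1/12)[(10) + (4) + (2) + (14) + (-6) + (0)] = 24/12 = 2
  <chi_rho, chi_5> = (1/12)[1*(10)*conj(2) + 1*(-4)*conj(-2) + 2*(-1)*conj(1) + 2*(7)*conj(-1) + 3*(2)*conj(0) + 3*(0)*conj(0)]
      = (1/12)[(20) + (8) + (-2) + (-14) + (0) + (0)] = 12/12 = 1
  <chi_rho, chi_6> = (1/12)[1*(10)*conj(2) + 1*(-4)*conj(2) + 2*(-1)*conj(-1) + 2*(7)*conj(-1) + 3*(2)*conj(0) + 3*(0)*conj(0)]
      = (1/12)[(20) + (-8) + (2) + (-14) + (0) + (0)] = 0/12 = 0
Dimension check: dim(rho) = sum (mult * dim) = 2*1 + 1*1 + 3*1 + 2*1 + 1*2 + 0*2 = 10 = chi_rho(e) = 10.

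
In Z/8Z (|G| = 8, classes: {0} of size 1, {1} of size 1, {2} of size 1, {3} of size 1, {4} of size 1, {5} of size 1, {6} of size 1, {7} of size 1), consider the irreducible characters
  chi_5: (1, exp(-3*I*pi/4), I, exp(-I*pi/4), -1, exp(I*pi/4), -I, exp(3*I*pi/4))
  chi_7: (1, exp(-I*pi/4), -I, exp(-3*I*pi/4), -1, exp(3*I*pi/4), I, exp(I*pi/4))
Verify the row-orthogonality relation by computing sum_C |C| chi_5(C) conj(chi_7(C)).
Sum = 0; so <chi_5, chi_7> = 0 (distinct irreducibles are orthogonal).

Proof sketch: Compute term by term over conjugacy classes (|C| * chi_5(C) * conj(chi_7(C))):
  1*(1)*conj(1) + 1*(exp(-3*I*pi/4))*conj(exp(-I*pi/4)) + 1*(I)*conj(-I) + 1*(exp(-I*pi/4))*conj(exp(-3*I*pi/4)) + 1*(-1)*conj(-1) + 1*(exp(I*pi/4))*conj(exp(3*I*pi/4)) + 1*(-I)*conj(I) + 1*(exp(3*I*pi/4))*conj(exp(I*pi/4))
  = (1) + (-I) + (-1) + (I) + (1) + (-I) + (-1) + (I)
  = 0.
(Exp terms are combined using exp(i*s)*conj(exp(i*t)) = exp(i*(s-t)), and sums of them are collapsed using the identity that for every m > 1 the m distinct m-th roots of unity sum to 0, e.g. 1 + exp(2*I*pi/3) + exp(-2*I*pi/3) = 0.)
Dividing by |G| = 8 gives 0/8 = 0, matching the row-orthogonality relation <chi_5, chi_7> = [chi_5 = chi_7].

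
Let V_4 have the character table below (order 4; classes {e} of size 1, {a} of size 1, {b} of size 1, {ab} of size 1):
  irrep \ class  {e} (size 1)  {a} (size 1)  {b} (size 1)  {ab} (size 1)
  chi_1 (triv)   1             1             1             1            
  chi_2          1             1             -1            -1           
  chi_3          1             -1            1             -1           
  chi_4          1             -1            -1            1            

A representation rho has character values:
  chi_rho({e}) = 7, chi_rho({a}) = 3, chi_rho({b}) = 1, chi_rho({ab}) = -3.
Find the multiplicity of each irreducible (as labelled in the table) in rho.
Multiplicities: chi_1: 2, chi_2: 3, chi_3: 2, chi_4: 0.

Proof sketch: Use <chi_rho, chi> = (1/|G|) sum_C |C| * chi_rho(C) * conj(chi(C)) with |G| = 4 for each irreducible chi in the table:
  <chi_rho, chi_1> = (1/4)[1*(7)*conj(1) + 1*(3)*conj(1) + 1*(1)*conj(1) + 1*(-3)*conj(1)]
      = (1/4)[(7) + (3) + (1) + (-3)] = 8/4 = 2
  <chi_rho, chi_2> = (1/4)[1*(7)*conj(1) + 1*(3)*conj(1) + 1*(1)*conj(-1) + 1*(-3)*conj(-1)]
      = (1/4)[(7) + (3) + (-1) + (3)] = 12/4 = 3
  <chi_rho, chi_3> = (1/4)[1*(7)*conj(1) + 1*(3)*conj(-1) + 1*(1)*conj(1) + 1*(-3)*conj(-1)]
      = (1/4)[(7) + (-3) + (1) + (3)] = 8/4 = 2
  <chi_rho, chi_4> = (1/4)[1*(7)*conj(1) + 1*(3)*conj(-1) + 1*(1)*conj(-1) + 1*(-3)*conj(1)]
      = (1/4)[(7) + (-3) + (-1) + (-3)] = 0/4 = 0
Dimension check: dim(rho) = sum (mult * dim) = 2*1 + 3*1 + 2*1 + 0*1 = 7 = chi_rho(e) = 7.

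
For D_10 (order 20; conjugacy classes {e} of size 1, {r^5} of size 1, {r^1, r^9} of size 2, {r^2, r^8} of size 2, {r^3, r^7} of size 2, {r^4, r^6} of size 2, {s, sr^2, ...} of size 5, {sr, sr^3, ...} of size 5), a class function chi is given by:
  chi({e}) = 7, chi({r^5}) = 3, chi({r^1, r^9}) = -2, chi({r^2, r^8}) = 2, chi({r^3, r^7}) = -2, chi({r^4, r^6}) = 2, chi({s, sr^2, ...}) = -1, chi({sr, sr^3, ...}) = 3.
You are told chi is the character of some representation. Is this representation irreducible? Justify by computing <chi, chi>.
Not irreducible (reducible): <chi, chi> = 7 > 1.

Why: <chi, chi> = (1/|G|) sum_C |C| * |chi(C)|^2 = (1/20)[1*|7|^2 + 1*|3|^2 + 2*|-2|^2 + 2*|2|^2 + 2*|-2|^2 + 2*|2|^2 + 5*|-1|^2 + 5*|3|^2]
  = (1/20)[(49) + (9) + (8) + (8) + (8) + (8) + (5) + (45)] = 140/20 = 7.
A character is irreducible iff <chi, chi> = 1, so this representation is reducible.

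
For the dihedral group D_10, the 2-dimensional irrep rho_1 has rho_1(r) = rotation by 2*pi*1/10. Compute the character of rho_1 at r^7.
chi_{rho_1}(r^7) = 2*cos(2*pi*1*7/10) = 1/2 - sqrt(5)/2

Working: rho_1(r^7) is rotation by angle 2*pi*1*7/10, whose trace is 2*cos(2*pi*1*7/10) = 1/2 - sqrt(5)/2.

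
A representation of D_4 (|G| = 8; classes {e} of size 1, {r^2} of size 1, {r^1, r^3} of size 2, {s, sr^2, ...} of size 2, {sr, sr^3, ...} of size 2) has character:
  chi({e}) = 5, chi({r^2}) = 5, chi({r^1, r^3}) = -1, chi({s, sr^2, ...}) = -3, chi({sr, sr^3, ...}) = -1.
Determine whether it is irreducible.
Not irreducible (reducible): <chi, chi> = 9 > 1.

Working: <chi, chi> = (1/|G|) sum_C |C| * |chi(C)|^2 = (1/8)[1*|5|^2 + 1*|5|^2 + 2*|-1|^2 + 2*|-3|^2 + 2*|-1|^2]
  = (1/8)[(25) + (25) + (2) + (18) + (2)] = 72/8 = 9.
A character is irreducible iff <chi, chi> = 1, so this representation is reducible.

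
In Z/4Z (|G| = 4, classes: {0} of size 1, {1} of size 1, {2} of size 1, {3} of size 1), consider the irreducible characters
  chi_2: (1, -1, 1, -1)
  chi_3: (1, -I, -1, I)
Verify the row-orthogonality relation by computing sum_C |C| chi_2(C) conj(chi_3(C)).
Sum = 0; so <chi_2, chi_3> = 0 (distinct irreducibles are orthogonal).

Reasoning: Compute term by term over conjugacy classes (|C| * chi_2(C) * conj(chi_3(C))):
  1*(1)*conj(1) + 1*(-1)*conj(-I) + 1*(1)*conj(-1) + 1*(-1)*conj(I)
  = (1) + (-I) + (-1) + (I)
  = 0.
(Exp terms are combined using exp(i*s)*conj(exp(i*t)) = exp(i*(s-t)), and sums of them are collapsed using the identity that for every m > 1 the m distinct m-th roots of unity sum to 0, e.g. 1 + exp(2*I*pi/3) + exp(-2*I*pi/3) = 0.)
Dividing by |G| = 4 gives 0/4 = 0, matching the row-orthogonality relation <chi_2, chi_3> = [chi_2 = chi_3].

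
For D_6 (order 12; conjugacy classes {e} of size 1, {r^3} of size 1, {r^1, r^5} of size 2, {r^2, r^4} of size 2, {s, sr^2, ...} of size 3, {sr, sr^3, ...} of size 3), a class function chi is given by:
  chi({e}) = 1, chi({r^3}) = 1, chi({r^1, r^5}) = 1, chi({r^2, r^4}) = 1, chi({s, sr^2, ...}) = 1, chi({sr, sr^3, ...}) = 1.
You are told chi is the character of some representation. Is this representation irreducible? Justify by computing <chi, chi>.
Irreducible: <chi, chi> = 1.

<chi, chi> = (1/|G|) sum_C |C| * |chi(C)|^2 = (1/12)[1*|1|^2 + 1*|1|^2 + 2*|1|^2 + 2*|1|^2 + 3*|1|^2 + 3*|1|^2]
  = (1/12)[(1) + (1) + (2) + (2) + (3) + (3)] = 12/12 = 1.
A character is irreducible iff <chi, chi> = 1, so this representation is irreducible.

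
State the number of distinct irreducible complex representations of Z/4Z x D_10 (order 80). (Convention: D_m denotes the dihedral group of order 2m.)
32

Reasoning: The number of irreducible complex representations of a finite group equals its number of conjugacy classes. For a direct product, #classes(G x H) = #classes(G) * #classes(H). Z/4Z has 4 classes (abelian), D_10 has 8 classes, so 4 * 8 = 32, so Z/4Z x D_10 (order 80) has exactly 32 irreducible complex representations.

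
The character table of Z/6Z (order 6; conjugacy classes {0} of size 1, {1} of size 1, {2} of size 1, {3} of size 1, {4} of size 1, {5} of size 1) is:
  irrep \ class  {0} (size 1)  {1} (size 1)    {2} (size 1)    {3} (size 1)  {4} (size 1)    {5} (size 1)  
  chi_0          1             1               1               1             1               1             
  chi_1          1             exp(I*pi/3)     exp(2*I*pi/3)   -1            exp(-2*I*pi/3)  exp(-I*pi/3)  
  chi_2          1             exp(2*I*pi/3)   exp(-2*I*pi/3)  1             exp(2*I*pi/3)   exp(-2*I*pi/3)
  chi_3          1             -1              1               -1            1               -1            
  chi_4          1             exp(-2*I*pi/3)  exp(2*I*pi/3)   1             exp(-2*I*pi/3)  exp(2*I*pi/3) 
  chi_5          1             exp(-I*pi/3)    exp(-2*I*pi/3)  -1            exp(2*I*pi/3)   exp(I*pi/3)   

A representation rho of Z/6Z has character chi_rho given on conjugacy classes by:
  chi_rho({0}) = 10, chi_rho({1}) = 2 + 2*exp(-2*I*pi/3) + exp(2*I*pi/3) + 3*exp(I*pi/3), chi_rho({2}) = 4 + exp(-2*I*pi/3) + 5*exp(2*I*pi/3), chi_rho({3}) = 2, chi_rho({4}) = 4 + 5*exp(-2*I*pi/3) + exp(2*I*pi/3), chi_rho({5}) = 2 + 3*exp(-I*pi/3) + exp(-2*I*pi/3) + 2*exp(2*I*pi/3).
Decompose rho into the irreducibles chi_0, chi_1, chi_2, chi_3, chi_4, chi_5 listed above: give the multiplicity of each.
Multiplicities: chi_0: 3, chi_1: 3, chi_2: 1, chi_3: 1, chi_4: 2, chi_5: 0.

Use <chi_rho, chi> = (1/|G|) sum_C |C| * chi_rho(C) * conj(chi(C)) with |G| = 6 for each irreducible chi in the table:
  <chi_rho, chi_0> = (1/6)[1*(10)*conj(1) + 1*(2 + 2*exp(-2*I*pi/3) + exp(2*I*pi/3) + 3*exp(I*pi/3))*conj(1) + 1*(4 + exp(-2*I*pi/3) + 5*exp(2*I*pi/3))*conj(1) + 1*(2)*conj(1) + 1*(4 + 5*exp(-2*I*pi/3) + exp(2*I*pi/3))*conj(1) + 1*(2 + 3*exp(-I*pi/3) + exp(-2*I*pi/3) + 2*exp(2*I*pi/3))*conj(1)]
      = (1/6)[(10) + (2 + 2*exp(-2*I*pi/3) + exp(2*I*pi/3) + 3*exp(I*pi/3)) + (4 + exp(-2*I*pi/3) + 5*exp(2*I*pi/3)) + (2) + (4 + 5*exp(-2*I*pi/3) + exp(2*I*pi/3)) + (2 + 3*exp(-I*pi/3) + exp(-2*I*pi/3) + 2*exp(2*I*pi/3))] = 18/6 = 3
  <chi_rho, chi_1> = (1/6)[1*(10)*conj(1) + 1*(2 + 2*exp(-2*I*pi/3) + exp(2*I*pi/3) + 3*exp(I*pi/3))*conj(exp(I*pi/3)) + 1*(4 + exp(-2*I*pi/3) + 5*exp(2*I*pi/3))*conj(exp(2*I*pi/3)) + 1*(2)*conj(-1) + 1*(4 + 5*exp(-2*I*pi/3) + exp(2*I*pi/3))*conj(exp(-2*I*pi/3)) + 1*(2 + 3*exp(-I*pi/3) + exp(-2*I*pi/3) + 2*exp(2*I*pi/3))*conj(exp(-I*pi/3))]
      = (1/6)[(10) + (1 + 2*exp(-I*pi/3) + exp(I*pi/3)) + (5 + 4*exp(-2*I*pi/3) + exp(2*I*pi/3)) + (-2) + (5 + exp(-2*I*pi/3) + 4*exp(2*I*pi/3)) + (1 + exp(-I*pi/3) + 2*exp(I*pi/3))] = 18/6 = 3
  <chi_rho, chi_2> = (1/6)[1*(10)*conj(1) + 1*(2 + 2*exp(-2*I*pi/3) + exp(2*I*pi/3) + 3*exp(I*pi/3))*conj(exp(2*I*pi/3)) + 1*(4 + exp(-2*I*pi/3) + 5*exp(2*I*pi/3))*conj(exp(-2*I*pi/3)) + 1*(2)*conj(1) + 1*(4 + 5*exp(-2*I*pi/3) + exp(2*I*pi/3))*conj(exp(2*I*pi/3)) + 1*(2 + 3*exp(-I*pi/3) + exp(-2*I*pi/3) + 2*exp(2*I*pi/3))*conj(exp(-2*I*pi/3))]
      = (1/6)[(10) + (1 + 3*exp(-I*pi/3) + 2*exp(-2*I*pi/3) + 2*exp(2*I*pi/3)) + (1 + 5*exp(-2*I*pi/3) + 4*exp(2*I*pi/3)) + (2) + (1 + 4*exp(-2*I*pi/3) + 5*exp(2*I*pi/3)) + (1 + 2*exp(-2*I*pi/3) + 2*exp(2*I*pi/3) + 3*exp(I*pi/3))] = 6/6 = 1
  <chi_rho, chi_3> = (1/6)[1*(10)*conj(1) + 1*(2 + 2*exp(-2*I*pi/3) + exp(2*I*pi/3) + 3*exp(I*pi/3))*conj(-1) + 1*(4 + exp(-2*I*pi/3) + 5*exp(2*I*pi/3))*conj(1) + 1*(2)*conj(-1) + 1*(4 + 5*exp(-2*I*pi/3) + exp(2*I*pi/3))*conj(1) + 1*(2 + 3*exp(-I*pi/3) + exp(-2*I*pi/3) + 2*exp(2*I*pi/3))*conj(-1)]
      = (1/6)[(10) + (-2 - 3*exp(I*pi/3) - exp(2*I*pi/3) - 2*exp(-2*I*pi/3)) + (4 + exp(-2*I*pi/3) + 5*exp(2*I*pi/3)) + (-2) + (4 + 5*exp(-2*I*pi/3) + exp(2*I*pi/3)) + (-2 - 2*exp(2*I*pi/3) - exp(-2*I*pi/3) - 3*exp(-I*pi/3))] = 6/6 = 1
  <chi_rho, chi_4> = (1/6)[1*(10)*conj(1) + 1*(2 + 2*exp(-2*I*pi/3) + exp(2*I*pi/3) + 3*exp(I*pi/3))*conj(exp(-2*I*pi/3)) + 1*(4 + exp(-2*I*pi/3) + 5*exp(2*I*pi/3))*conj(exp(2*I*pi/3)) + 1*(2)*conj(1) + 1*(4 + 5*exp(-2*I*pi/3) + exp(2*I*pi/3))*conj(exp(-2*I*pi/3)) + 1*(2 + 3*exp(-I*pi/3) + exp(-2*I*pi/3) + 2*exp(2*I*pi/3))*conj(exp(2*I*pi/3))]
      = (1/6)[(10) + (-1 + exp(-2*I*pi/3) + 2*exp(2*I*pi/3)) + (5 + 4*exp(-2*I*pi/3) + exp(2*I*pi/3)) + (2) + (5 + exp(-2*I*pi/3) + 4*exp(2*I*pi/3)) + (-1 + 2*exp(-2*I*pi/3) + exp(2*I*pi/3))] = 12/6 = 2
  <chi_rho, chi_5> = (1/6)[1*(10)*conj(1) + 1*(2 + 2*exp(-2*I*pi/3) + exp(2*I*pi/3) + 3*exp(I*pi/3))*conj(exp(-I*pi/3)) + 1*(4 + exp(-2*I*pi/3) + 5*exp(2*I*pi/3))*conj(exp(-2*I*pi/3)) + 1*(2)*conj(-1) + 1*(4 + 5*exp(-2*I*pi/3) + exp(2*I*pi/3))*conj(exp(2*I*pi/3)) + 1*(2 + 3*exp(-I*pi/3) + exp(-2*I*pi/3) + 2*exp(2*I*pi/3))*conj(exp(I*pi/3))]
      = (1/6)[(10) + (-1 + 2*exp(-I*pi/3) + 2*exp(I*pi/3) + 3*exp(2*I*pi/3)) + (1 + 5*exp(-2*I*pi/3) + 4*exp(2*I*pi/3)) + (-2) + (1 + 4*exp(-2*I*pi/3) + 5*exp(2*I*pi/3)) + (-1 + 3*exp(-2*I*pi/3) + 2*exp(-I*pi/3) + 2*exp(I*pi/3))] = 0/6 = 0
(Exp terms are combined using exp(i*s)*conj(exp(i*t)) = exp(i*(s-t)), and sums of them are collapsed using the identity that for every m > 1 the m distinct m-th roots of unity sum to 0, e.g. 1 + exp(2*I*pi/3) + exp(-2*I*pi/3) = 0.)
Dimension check: dim(rho) = sum (mult * dim) = 3*1 + 3*1 + 1*1 + 1*1 + 2*1 + 0*1 = 10 = chi_rho(e) = 10.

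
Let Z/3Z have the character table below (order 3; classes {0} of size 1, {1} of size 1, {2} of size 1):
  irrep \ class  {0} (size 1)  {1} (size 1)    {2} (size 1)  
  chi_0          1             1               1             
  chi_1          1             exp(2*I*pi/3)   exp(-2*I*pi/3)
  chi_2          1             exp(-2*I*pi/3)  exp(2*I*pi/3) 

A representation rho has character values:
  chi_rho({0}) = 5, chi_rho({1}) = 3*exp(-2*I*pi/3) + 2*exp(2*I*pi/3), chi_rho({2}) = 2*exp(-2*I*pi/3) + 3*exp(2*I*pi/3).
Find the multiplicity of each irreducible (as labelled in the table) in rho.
Multiplicities: chi_0: 0, chi_1: 2, chi_2: 3.

Working: Use <chi_rho, chi> = (1/|G|) sum_C |C| * chi_rho(C) * conj(chi(C)) with |G| = 3 for each irreducible chi in the table:
  <chi_rho, chi_0> = (1/3)[1*(5)*conj(1) + 1*(3*exp(-2*I*pi/3) + 2*exp(2*I*pi/3))*conj(1) + 1*(2*exp(-2*I*pi/3) + 3*exp(2*I*pi/3))*conj(1)]
      = (1/3)[(5) + (3*exp(-2*I*pi/3) + 2*exp(2*I*pi/3)) + (2*exp(-2*I*pi/3) + 3*exp(2*I*pi/3))] = 0/3 = 0
  <chi_rho, chi_1> = (1/3)[1*(5)*conj(1) + 1*(3*exp(-2*I*pi/3) + 2*exp(2*I*pi/3))*conj(exp(2*I*pi/3)) + 1*(2*exp(-2*I*pi/3) + 3*exp(2*I*pi/3))*conj(exp(-2*I*pi/3))]
      = (1/3)[(5) + (2 + 3*exp(2*I*pi/3)) + (2 + 3*exp(-2*I*pi/3))] = 6/3 = 2
  <chi_rho, chi_2> = (1/3)[1*(5)*conj(1) + 1*(3*exp(-2*I*pi/3) + 2*exp(2*I*pi/3))*conj(exp(-2*I*pi/3)) + 1*(2*exp(-2*I*pi/3) + 3*exp(2*I*pi/3))*conj(exp(2*I*pi/3))]
      = (1/3)[(5) + (3 + 2*exp(-2*I*pi/3)) + (3 + 2*exp(2*I*pi/3))] = 9/3 = 3
(Exp terms are combined using exp(i*s)*conj(exp(i*t)) = exp(i*(s-t)), and sums of them are collapsed using the identity that for every m > 1 the m distinct m-th roots of unity sum to 0, e.g. 1 + exp(2*I*pi/3) + exp(-2*I*pi/3) = 0.)
Dimension check: dim(rho) = sum (mult * dim) = 0*1 + 2*1 + 3*1 = 5 = chi_rho(e) = 5.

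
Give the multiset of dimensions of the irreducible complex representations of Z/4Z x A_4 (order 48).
Dimensions: 1, 1, 1, 1, 1, 1, 1, 1, 1, 1, 1, 1, 3, 3, 3, 3

Why: There are 16 irreducibles (= number of conjugacy classes). Their dimensions d_i satisfy sum d_i^2 = |G| = 48: 1 + 1 + 1 + 1 + 1 + 1 + 1 + 1 + 1 + 1 + 1 + 1 + 9 + 9 + 9 + 9 = 48. (For the product with Z/4Z: each of the 4 1-dim characters of Z/4Z tensors with each irrep of A_4, giving 4 copies of each A_4-dimension.)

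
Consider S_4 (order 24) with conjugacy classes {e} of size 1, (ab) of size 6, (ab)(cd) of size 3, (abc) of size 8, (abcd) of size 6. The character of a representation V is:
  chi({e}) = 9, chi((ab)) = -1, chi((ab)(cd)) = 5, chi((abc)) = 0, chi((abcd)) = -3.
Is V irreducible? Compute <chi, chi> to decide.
Not irreducible (reducible): <chi, chi> = 9 > 1.

Derivation: <chi, chi> = (1/|G|) sum_C |C| * |chi(C)|^2 = (1/24)[1*|9|^2 + 6*|-1|^2 + 3*|5|^2 + 8*|0|^2 + 6*|-3|^2]
  = (1/24)[(81) + (6) + (75) + (0) + (54)] = 216/24 = 9.
A character is irreducible iff <chi, chi> = 1, so this representation is reducible.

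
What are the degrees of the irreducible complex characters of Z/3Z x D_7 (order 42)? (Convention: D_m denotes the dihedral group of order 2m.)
Dimensions: 1, 1, 1, 1, 1, 1, 2, 2, 2, 2, 2, 2, 2, 2, 2

Argument: There are 15 irreducibles (= number of conjugacy classes). Their dimensions d_i satisfy sum d_i^2 = |G| = 42: 1 + 1 + 1 + 1 + 1 + 1 + 4 + 4 + 4 + 4 + 4 + 4 + 4 + 4 + 4 = 42. (For the product with Z/3Z: each of the 3 1-dim characters of Z/3Z tensors with each irrep of D_7, giving 3 copies of each D_7-dimension.)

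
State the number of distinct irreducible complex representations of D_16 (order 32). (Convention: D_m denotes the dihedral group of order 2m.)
11

Proof sketch: The number of irreducible complex representations of a finite group equals its number of conjugacy classes. D_16 has 11 conjugacy classes (n/2 + 3 for n even), so D_16 (order 32) has exactly 11 irreducible complex representations.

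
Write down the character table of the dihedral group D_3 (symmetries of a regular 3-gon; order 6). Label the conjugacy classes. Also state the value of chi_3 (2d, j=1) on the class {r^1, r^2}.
Conjugacy classes: {e} of size 1, {r^1, r^2} of size 2, {s, sr, ..., sr^2} of size 3.
Character table:
  irrep \ class              {e} (size 1)  {r^1, r^2} (size 2)  {s, sr, ..., sr^2} (size 3)
  chi_1 (triv)               1             1                    1                          
  chi_2 (sign: r->1, s->-1)  1             1                    -1                         
  chi_3 (2d, j=1)            2             -1                   0                          

Spot check: chi_3 (2d, j=1) on {r^1, r^2} = -1.

Justification: D_3 has order 2*3 = 6 with 3 conjugacy classes, hence 3 irreducibles. Sum of squared dims 1 + 1 + 4 = 6 = |G|. Linear characters come from the abelianisation; the 2-dimensional irreps have character r^k -> 2*cos(2*pi*j*k/3), reflections -> 0.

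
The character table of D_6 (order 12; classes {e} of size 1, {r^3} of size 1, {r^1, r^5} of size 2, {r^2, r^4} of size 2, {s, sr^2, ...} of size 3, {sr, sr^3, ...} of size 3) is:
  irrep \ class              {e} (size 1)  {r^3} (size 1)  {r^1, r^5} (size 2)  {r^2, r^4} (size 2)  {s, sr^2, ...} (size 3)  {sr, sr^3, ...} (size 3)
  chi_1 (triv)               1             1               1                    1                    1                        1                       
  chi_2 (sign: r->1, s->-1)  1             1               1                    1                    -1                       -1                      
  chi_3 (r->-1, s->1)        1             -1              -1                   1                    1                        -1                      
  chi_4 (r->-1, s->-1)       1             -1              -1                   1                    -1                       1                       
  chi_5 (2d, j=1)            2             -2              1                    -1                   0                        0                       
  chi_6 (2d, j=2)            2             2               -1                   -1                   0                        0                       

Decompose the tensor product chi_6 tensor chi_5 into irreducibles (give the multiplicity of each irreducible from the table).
chi_6 tensor chi_5 = chi_3 + chi_4 + chi_5 (all other irreducibles have multiplicity 0).

Explanation: The character of a tensor product is the pointwise product (chi_6 * chi_5)(C) = chi_6(C) * chi_5(C):
  {e}: (2)*(2), {r^3}: (2)*(-2), {r^1, r^5}: (-1)*(1), {r^2, r^4}: (-1)*(-1), {s, sr^2, ...}: (0)*(0), {sr, sr^3, ...}: (0)*(0)
so (chi_6 * chi_5) takes values
  {e} -> 4, {r^3} -> -4, {r^1, r^5} -> -1, {r^2, r^4} -> 1, {s, sr^2, ...} -> 0, {sr, sr^3, ...} -> 0.
Now take the inner product of this character with each irreducible chi from the table, <chi_6*chi_5, chi> = (1/12) sum_C |C| (chi_6*chi_5)(C) conj(chi(C)):
  <chi_6*chi_5, chi_1> = (1/12)[1*(4)*conj(1) + 1*(-4)*conj(1) + 2*(-1)*conj(1) + 2*(1)*conj(1) + 3*(0)*conj(1) + 3*(0)*conj(1)]
      = (1/12)[(4) + (-4) + (-2) + (2) + (0) + (0)] = 0/12 = 0
  <chi_6*chi_5, chi_2> = (1/12)[1*(4)*conj(1) + 1*(-4)*conj(1) + 2*(-1)*conj(1) + 2*(1)*conj(1) + 3*(0)*conj(-1) + 3*(0)*conj(-1)]
      = (1/12)[(4) + (-4) + (-2) + (2) + (0) + (0)] = 0/12 = 0
  <chi_6*chi_5, chi_3> = (1/12)[1*(4)*conj(1) + 1*(-4)*conj(-1) + 2*(-1)*conj(-1) + 2*(1)*conj(1) + 3*(0)*conj(1) + 3*(0)*conj(-1)]
      = (1/12)[(4) + (4) + (2) + (2) + (0) + (0)] = 12/12 = 1
  <chi_6*chi_5, chi_4> = (1/12)[1*(4)*conj(1) + 1*(-4)*conj(-1) + 2*(-1)*conj(-1) + 2*(1)*conj(1) + 3*(0)*conj(-1) + 3*(0)*conj(1)]
      = (1/12)[(4) + (4) + (2) + (2) + (0) + (0)] = 12/12 = 1
  <chi_6*chi_5, chi_5> = (1/12)[1*(4)*conj(2) + 1*(-4)*conj(-2) + 2*(-1)*conj(1) + 2*(1)*conj(-1) + 3*(0)*conj(0) + 3*(0)*conj(0)]
      = (1/12)[(8) + (8) + (-2) + (-2) + (0) + (0)] = 12/12 = 1
  <chi_6*chi_5, chi_6> = (1/12)[1*(4)*conj(2) + 1*(-4)*conj(2) + 2*(-1)*conj(-1) + 2*(1)*conj(-1) + 3*(0)*conj(0) + 3*(0)*conj(0)]
      = (1/12)[(8) + (-8) + (2) + (-2) + (0) + (0)] = 0/12 = 0
Hence the multiplicities are chi_3: 1, chi_4: 1, chi_5: 1. Dimension check: dim(chi_6)*dim(chi_5) = 2*2 = 4 and sum (mult * dim) = 1*1 + 1*1 + 1*2 = 4.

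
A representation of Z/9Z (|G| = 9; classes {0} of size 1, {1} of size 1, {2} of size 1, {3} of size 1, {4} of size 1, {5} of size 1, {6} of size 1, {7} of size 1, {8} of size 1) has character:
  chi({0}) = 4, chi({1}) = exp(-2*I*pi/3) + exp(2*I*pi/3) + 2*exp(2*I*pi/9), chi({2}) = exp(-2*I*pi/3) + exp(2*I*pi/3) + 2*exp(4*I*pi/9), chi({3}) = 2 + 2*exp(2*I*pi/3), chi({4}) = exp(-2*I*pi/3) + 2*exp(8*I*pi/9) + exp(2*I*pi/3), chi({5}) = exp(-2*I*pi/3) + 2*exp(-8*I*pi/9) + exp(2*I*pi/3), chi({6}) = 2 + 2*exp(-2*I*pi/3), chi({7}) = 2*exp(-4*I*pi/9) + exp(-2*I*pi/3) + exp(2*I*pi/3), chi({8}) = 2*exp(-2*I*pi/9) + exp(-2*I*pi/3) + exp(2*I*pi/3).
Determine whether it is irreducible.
Not irreducible (reducible): <chi, chi> = 6 > 1.

Argument: <chi, chi> = (1/|G|) sum_C |C| * |chi(C)|^2 = (1/9)[1*|4|^2 + 1*|exp(-2*I*pi/3) + exp(2*I*pi/3) + 2*exp(2*I*pi/9)|^2 + 1*|exp(-2*I*pi/3) + exp(2*I*pi/3) + 2*exp(4*I*pi/9)|^2 + 1*|2 + 2*exp(2*I*pi/3)|^2 + 1*|exp(-2*I*pi/3) + 2*exp(8*I*pi/9) + exp(2*I*pi/3)|^2 + 1*|exp(-2*I*pi/3) + 2*exp(-8*I*pi/9) + exp(2*I*pi/3)|^2 + 1*|2 + 2*exp(-2*I*pi/3)|^2 + 1*|2*exp(-4*I*pi/9) + exp(-2*I*pi/3) + exp(2*I*pi/3)|^2 + 1*|2*exp(-2*I*pi/9) + exp(-2*I*pi/3) + exp(2*I*pi/3)|^2]
  = (1/9)[(16) + (6 + 2*exp(-4*I*pi/9) + exp(-2*I*pi/3) + 2*exp(-8*I*pi/9) + 2*exp(8*I*pi/9) + exp(2*I*pi/3) + 2*exp(4*I*pi/9)) + (6 + 2*exp(-2*I*pi/9) + exp(-2*I*pi/3) + 2*exp(-8*I*pi/9) + 2*exp(8*I*pi/9) + exp(2*I*pi/3) + 2*exp(2*I*pi/9)) + (4) + (6 + 2*exp(-4*I*pi/9) + 2*exp(-2*I*pi/9) + exp(-2*I*pi/3) + exp(2*I*pi/3) + 2*exp(2*I*pi/9) + 2*exp(4*I*pi/9)) + (6 + 2*exp(-4*I*pi/9) + 2*exp(-2*I*pi/9) + exp(-2*I*pi/3) + exp(2*I*pi/3) + 2*exp(2*I*pi/9) + 2*exp(4*I*pi/9)) + (4) + (6 + 2*exp(-2*I*pi/9) + exp(-2*I*pi/3) + 2*exp(-8*I*pi/9) + 2*exp(8*I*pi/9) + exp(2*I*pi/3) + 2*exp(2*I*pi/9)) + (6 + 2*exp(-4*I*pi/9) + exp(-2*I*pi/3) + 2*exp(-8*I*pi/9) + 2*exp(8*I*pi/9) + exp(2*I*pi/3) + 2*exp(4*I*pi/9))] = 54/9 = 6.
(Exp terms are combined using exp(i*s)*conj(exp(i*t)) = exp(i*(s-t)), and sums of them are collapsed using the identity that for every m > 1 the m distinct m-th roots of unity sum to 0, e.g. 1 + exp(2*I*pi/3) + exp(-2*I*pi/3) = 0.)
A character is irreducible iff <chi, chi> = 1, so this representation is reducible.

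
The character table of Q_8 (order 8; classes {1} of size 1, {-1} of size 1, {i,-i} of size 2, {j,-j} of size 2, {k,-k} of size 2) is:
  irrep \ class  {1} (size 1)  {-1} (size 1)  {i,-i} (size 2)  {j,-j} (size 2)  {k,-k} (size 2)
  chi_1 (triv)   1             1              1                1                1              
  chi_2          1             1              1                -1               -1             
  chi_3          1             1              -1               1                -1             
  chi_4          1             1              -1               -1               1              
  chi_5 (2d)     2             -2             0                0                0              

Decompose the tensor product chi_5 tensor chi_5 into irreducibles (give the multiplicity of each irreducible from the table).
chi_5 tensor chi_5 = chi_1 + chi_2 + chi_3 + chi_4 (all other irreducibles have multiplicity 0).

Proof sketch: The character of a tensor product is the pointwise product (chi_5 * chi_5)(C) = chi_5(C) * chi_5(C):
  {1}: (2)*(2), {-1}: (-2)*(-2), {i,-i}: (0)*(0), {j,-j}: (0)*(0), {k,-k}: (0)*(0)
so (chi_5 * chi_5) takes values
  {1} -> 4, {-1} -> 4, {i,-i} -> 0, {j,-j} -> 0, {k,-k} -> 0.
Now take the inner product of this character with each irreducible chi from the table, <chi_5*chi_5, chi> = (1/8) sum_C |C| (chi_5*chi_5)(C) conj(chi(C)):
  <chi_5*chi_5, chi_1> = (1/8)[1*(4)*conj(1) + 1*(4)*conj(1) + 2*(0)*conj(1) + 2*(0)*conj(1) + 2*(0)*conj(1)]
      = (1/8)[(4) + (4) + (0) + (0) + (0)] = 8/8 = 1
  <chi_5*chi_5, chi_2> = (1/8)[1*(4)*conj(1) + 1*(4)*conj(1) + 2*(0)*conj(1) + 2*(0)*conj(-1) + 2*(0)*conj(-1)]
      = (1/8)[(4) + (4) + (0) + (0) + (0)] = 8/8 = 1
  <chi_5*chi_5, chi_3> = (1/8)[1*(4)*conj(1) + 1*(4)*conj(1) + 2*(0)*conj(-1) + 2*(0)*conj(1) + 2*(0)*conj(-1)]
      = (1/8)[(4) + (4) + (0) + (0) + (0)] = 8/8 = 1
  <chi_5*chi_5, chi_4> = (1/8)[1*(4)*conj(1) + 1*(4)*conj(1) + 2*(0)*conj(-1) + 2*(0)*conj(-1) + 2*(0)*conj(1)]
      = (1/8)[(4) + (4) + (0) + (0) + (0)] = 8/8 = 1
  <chi_5*chi_5, chi_5> = (1/8)[1*(4)*conj(2) + 1*(4)*conj(-2) + 2*(0)*conj(0) + 2*(0)*conj(0) + 2*(0)*conj(0)]
      = (1/8)[(8) + (-8) + (0) + (0) + (0)] = 0/8 = 0
Hence the multiplicities are chi_1: 1, chi_2: 1, chi_3: 1, chi_4: 1. Dimension check: dim(chi_5)*dim(chi_5) = 2*2 = 4 and sum (mult * dim) = 1*1 + 1*1 + 1*1 + 1*1 = 4.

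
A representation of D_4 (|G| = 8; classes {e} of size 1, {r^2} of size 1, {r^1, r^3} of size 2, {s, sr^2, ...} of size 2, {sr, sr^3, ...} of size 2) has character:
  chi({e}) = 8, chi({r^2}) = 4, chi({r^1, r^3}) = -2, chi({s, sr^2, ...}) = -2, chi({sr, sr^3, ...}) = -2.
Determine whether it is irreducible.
Not irreducible (reducible): <chi, chi> = 13 > 1.

Why: <chi, chi> = (1/|G|) sum_C |C| * |chi(C)|^2 = (1/8)[1*|8|^2 + 1*|4|^2 + 2*|-2|^2 + 2*|-2|^2 + 2*|-2|^2]
  = (1/8)[(64) + (16) + (8) + (8) + (8)] = 104/8 = 13.
A character is irreducible iff <chi, chi> = 1, so this representation is reducible.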